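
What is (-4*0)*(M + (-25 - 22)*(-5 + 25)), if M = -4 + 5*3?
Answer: 0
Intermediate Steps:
M = 11 (M = -4 + 15 = 11)
(-4*0)*(M + (-25 - 22)*(-5 + 25)) = (-4*0)*(11 + (-25 - 22)*(-5 + 25)) = 0*(11 - 47*20) = 0*(11 - 940) = 0*(-929) = 0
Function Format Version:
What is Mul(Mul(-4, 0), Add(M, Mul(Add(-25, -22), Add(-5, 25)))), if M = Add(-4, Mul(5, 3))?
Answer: 0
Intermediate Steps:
M = 11 (M = Add(-4, 15) = 11)
Mul(Mul(-4, 0), Add(M, Mul(Add(-25, -22), Add(-5, 25)))) = Mul(Mul(-4, 0), Add(11, Mul(Add(-25, -22), Add(-5, 25)))) = Mul(0, Add(11, Mul(-47, 20))) = Mul(0, Add(11, -940)) = Mul(0, -929) = 0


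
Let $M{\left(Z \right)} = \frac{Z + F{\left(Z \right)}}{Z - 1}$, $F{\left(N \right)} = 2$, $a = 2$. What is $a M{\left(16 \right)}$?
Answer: $\frac{12}{5} \approx 2.4$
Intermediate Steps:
$M{\left(Z \right)} = \frac{2 + Z}{-1 + Z}$ ($M{\left(Z \right)} = \frac{Z + 2}{Z - 1} = \frac{2 + Z}{-1 + Z}$)
$a M{\left(16 \right)} = 2 \frac{2 + 16}{-1 + 16} = 2 \cdot \frac{1}{15} \cdot 18 = 2 \cdot \frac{6}{5} = \frac{12}{5}$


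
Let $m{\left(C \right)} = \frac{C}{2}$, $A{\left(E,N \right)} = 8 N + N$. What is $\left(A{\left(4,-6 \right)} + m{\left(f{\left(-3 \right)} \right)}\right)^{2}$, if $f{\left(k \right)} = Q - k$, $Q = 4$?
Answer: $\frac{10201}{4} \approx 2550.3$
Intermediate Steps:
$A{\left(E,N \right)} = 9 N$
$f{\left(k \right)} = 4 - k$
$m{\left(C \right)} = \frac{C}{2}$ ($m{\left(C \right)} = C \frac{1}{2} = \frac{C}{2}$)
$\left(A{\left(4,-6 \right)} + m{\left(f{\left(-3 \right)} \right)}\right)^{2} = \left(9 \left(-6\right) + \frac{4 - -3}{2}\right)^{2} = \left(-54 + \frac{4 + 3}{2}\right)^{2} = \left(-54 + \frac{1}{2} \cdot 7\right)^{2} = \left(-54 + \frac{7}{2}\right)^{2} = \left(- \frac{101}{2}\right)^{2} = \frac{10201}{4}$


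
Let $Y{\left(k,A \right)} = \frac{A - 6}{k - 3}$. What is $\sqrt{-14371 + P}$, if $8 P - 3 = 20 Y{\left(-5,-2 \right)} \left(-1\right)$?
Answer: $\frac{i \sqrt{229970}}{4} \approx 119.89 i$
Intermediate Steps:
$Y{\left(k,A \right)} = \frac{-6 + A}{-3 + k}$
$P = - \frac{17}{8}$ ($P = \frac{3}{8} + \frac{20 \frac{-6 - 2}{-3 - 5} \left(-1\right)}{8} = \frac{3}{8} + \frac{20 \frac{1}{-8} \left(-8\right) \left(-1\right)}{8} = \frac{3}{8} + \frac{20 \left(\left(- \frac{1}{8}\right) \left(-8\right)\right) \left(-1\right)}{8} = \frac{3}{8} + \frac{20 \cdot 1 \left(-1\right)}{8} = \frac{3}{8} + \frac{20 \left(-1\right)}{8} = \frac{3}{8} + \frac{1}{8} \left(-20\right) = \frac{3}{8} - \frac{5}{2} = - \frac{17}{8} \approx -2.125$)
$\sqrt{-14371 + P} = \sqrt{-14371 - \frac{17}{8}} = \sqrt{- \frac{114985}{8}} = \frac{i \sqrt{229970}}{4}$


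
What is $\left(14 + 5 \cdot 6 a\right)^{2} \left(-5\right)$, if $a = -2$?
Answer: $-10580$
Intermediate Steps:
$\left(14 + 5 \cdot 6 a\right)^{2} \left(-5\right) = \left(14 + 5 \cdot 6 \left(-2\right)\right)^{2} \left(-5\right) = \left(14 + 30 \left(-2\right)\right)^{2} \left(-5\right) = \left(14 - 60\right)^{2} \left(-5\right) = \left(-46\right)^{2} \left(-5\right) = 2116 \left(-5\right) = -10580$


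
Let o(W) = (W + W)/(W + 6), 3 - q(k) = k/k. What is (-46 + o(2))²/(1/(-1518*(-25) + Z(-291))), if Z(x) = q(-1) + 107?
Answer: 315166579/4 ≈ 7.8792e+7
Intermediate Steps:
q(k) = 2 (q(k) = 3 - k/k = 3 - 1*1 = 3 - 1 = 2)
o(W) = 2*W/(6 + W) (o(W) = (2*W)/(6 + W) = 2*W/(6 + W))
Z(x) = 109 (Z(x) = 2 + 107 = 109)
(-46 + o(2))²/(1/(-1518*(-25) + Z(-291))) = (-46 + 2*2/(6 + 2))²/(1/(-1518*(-25) + 109)) = (-46 + 2*2/8)²/(1/(37950 + 109)) = (-46 + 2*2*(⅛))²/(1/38059) = (-46 + ½)²/(1/38059) = (-91/2)²*38059 = (8281/4)*38059 = 315166579/4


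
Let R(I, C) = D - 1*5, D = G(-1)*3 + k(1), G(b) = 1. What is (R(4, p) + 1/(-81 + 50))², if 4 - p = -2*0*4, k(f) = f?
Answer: 1024/961 ≈ 1.0656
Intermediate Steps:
p = 4 (p = 4 - (-2*0)*4 = 4 - 0*4 = 4 - 1*0 = 4 + 0 = 4)
D = 4 (D = 1*3 + 1 = 3 + 1 = 4)
R(I, C) = -1 (R(I, C) = 4 - 1*5 = 4 - 5 = -1)
(R(4, p) + 1/(-81 + 50))² = (-1 + 1/(-81 + 50))² = (-1 + 1/(-31))² = (-1 - 1/31)² = (-32/31)² = 1024/961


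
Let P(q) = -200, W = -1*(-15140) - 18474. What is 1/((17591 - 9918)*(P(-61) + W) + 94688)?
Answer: -1/27021694 ≈ -3.7007e-8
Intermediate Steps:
W = -3334 (W = 15140 - 18474 = -3334)
1/((17591 - 9918)*(P(-61) + W) + 94688) = 1/((17591 - 9918)*(-200 - 3334) + 94688) = 1/(7673*(-3534) + 94688) = 1/(-27116382 + 94688) = 1/(-27021694) = -1/27021694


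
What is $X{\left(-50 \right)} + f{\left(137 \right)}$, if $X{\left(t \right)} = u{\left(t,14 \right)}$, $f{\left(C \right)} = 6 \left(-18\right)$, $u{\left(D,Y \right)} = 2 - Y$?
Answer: $-120$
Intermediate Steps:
$f{\left(C \right)} = -108$
$X{\left(t \right)} = -12$ ($X{\left(t \right)} = 2 - 14 = -12$)
$X{\left(-50 \right)} + f{\left(137 \right)} = -12 - 108 = -120$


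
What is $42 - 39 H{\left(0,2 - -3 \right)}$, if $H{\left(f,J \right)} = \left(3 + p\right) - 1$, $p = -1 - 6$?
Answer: $237$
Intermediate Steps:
$p = -7$ ($p = -1 - 6 = -7$)
$H{\left(f,J \right)} = -5$ ($H{\left(f,J \right)} = \left(3 - 7\right) - 1 = -4 - 1 = -5$)
$42 - 39 H{\left(0,2 - -3 \right)} = 42 - -195 = 42 + 195 = 237$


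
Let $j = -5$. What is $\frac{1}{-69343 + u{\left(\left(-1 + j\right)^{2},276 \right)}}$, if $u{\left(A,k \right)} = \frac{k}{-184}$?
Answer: $- \frac{2}{138689} \approx -1.4421 \cdot 10^{-5}$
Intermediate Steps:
$u{\left(A,k \right)} = - \frac{k}{184}$ ($u{\left(A,k \right)} = k \left(- \frac{1}{184}\right) = - \frac{k}{184}$)
$\frac{1}{-69343 + u{\left(\left(-1 + j\right)^{2},276 \right)}} = \frac{1}{-69343 - \frac{3}{2}} = \frac{1}{- \frac{138689}{2}} = - \frac{2}{138689}$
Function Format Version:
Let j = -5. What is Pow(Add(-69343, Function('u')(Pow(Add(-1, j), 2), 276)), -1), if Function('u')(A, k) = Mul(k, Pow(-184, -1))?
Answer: Rational(-2, 138689) ≈ -1.4421e-5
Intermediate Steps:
Function('u')(A, k) = Mul(Rational(-1, 184), k) (Function('u')(A, k) = Mul(k, Rational(-1, 184)) = Mul(Rational(-1, 184), k))
Pow(Add(-69343, Function('u')(Pow(Add(-1, j), 2), 276)), -1) = Pow(Add(-69343, Mul(Rational(-1, 184), 276)), -1) = Pow(Add(-69343, Rational(-3, 2)), -1) = Pow(Rational(-138689, 2), -1) = Rational(-2, 138689)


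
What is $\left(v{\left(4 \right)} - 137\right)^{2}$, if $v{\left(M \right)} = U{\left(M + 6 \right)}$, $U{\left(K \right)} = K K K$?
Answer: $744769$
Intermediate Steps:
$U{\left(K \right)} = K^{3}$ ($U{\left(K \right)} = K^{2} K = K^{3}$)
$v{\left(M \right)} = \left(6 + M\right)^{3}$ ($v{\left(M \right)} = \left(M + 6\right)^{3} = \left(6 + M\right)^{3}$)
$\left(v{\left(4 \right)} - 137\right)^{2} = \left(\left(6 + 4\right)^{3} - 137\right)^{2} = \left(10^{3} - 137\right)^{2} = \left(1000 - 137\right)^{2} = 863^{2} = 744769$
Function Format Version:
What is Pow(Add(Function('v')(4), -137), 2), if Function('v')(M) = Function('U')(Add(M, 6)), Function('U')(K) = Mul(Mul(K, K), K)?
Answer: 744769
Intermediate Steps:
Function('U')(K) = Pow(K, 3) (Function('U')(K) = Mul(Pow(K, 2), K) = Pow(K, 3))
Function('v')(M) = Pow(Add(6, M), 3) (Function('v')(M) = Pow(Add(M, 6), 3) = Pow(Add(6, M), 3))
Pow(Add(Function('v')(4), -137), 2) = Pow(Add(Pow(Add(6, 4), 3), -137), 2) = Pow(Add(Pow(10, 3), -137), 2) = Pow(Add(1000, -137), 2) = Pow(863, 2) = 744769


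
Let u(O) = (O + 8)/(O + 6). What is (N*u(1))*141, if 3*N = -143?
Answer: -60489/7 ≈ -8641.3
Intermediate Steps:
N = -143/3 (N = (⅓)*(-143) = -143/3 ≈ -47.667)
u(O) = (8 + O)/(6 + O)
(N*u(1))*141 = -143*(8 + 1)/(3*(6 + 1))*141 = -143*9/(3*7)*141 = -143*9/21*141 = -143/3*9/7*141 = -429/7*141 = -60489/7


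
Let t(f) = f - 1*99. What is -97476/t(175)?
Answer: -24369/19 ≈ -1282.6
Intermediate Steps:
t(f) = -99 + f (t(f) = f - 99 = -99 + f)
-97476/t(175) = -97476/(-99 + 175) = -97476/76 = -97476*1/76 = -24369/19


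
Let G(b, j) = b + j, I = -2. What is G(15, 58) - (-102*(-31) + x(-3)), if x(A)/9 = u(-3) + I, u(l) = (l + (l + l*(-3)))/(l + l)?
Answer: -6133/2 ≈ -3066.5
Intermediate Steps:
u(l) = -½ (u(l) = (l + (l - 3*l))/((2*l)) = (l - 2*l)*(1/(2*l)) = (-l)*(1/(2*l)) = -½)
x(A) = -45/2 (x(A) = 9*(-½ - 2) = 9*(-5/2) = -45/2)
G(15, 58) - (-102*(-31) + x(-3)) = (15 + 58) - (-102*(-31) - 45/2) = 73 - (3162 - 45/2) = 73 - 1*6279/2 = 73 - 6279/2 = -6133/2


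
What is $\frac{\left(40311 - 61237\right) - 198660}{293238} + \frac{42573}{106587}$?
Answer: $- \frac{606721756}{1736408817} \approx -0.34941$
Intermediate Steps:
$\frac{\left(40311 - 61237\right) - 198660}{293238} + \frac{42573}{106587} = \left(-20926 - 198660\right) \frac{1}{293238} + 42573 \cdot \frac{1}{106587} = \left(-219586\right) \frac{1}{293238} + \frac{14191}{35529} = - \frac{109793}{146619} + \frac{14191}{35529} = - \frac{606721756}{1736408817}$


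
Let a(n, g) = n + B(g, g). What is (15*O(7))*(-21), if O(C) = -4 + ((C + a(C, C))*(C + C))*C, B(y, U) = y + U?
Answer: -863100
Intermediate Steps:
B(y, U) = U + y
a(n, g) = n + 2*g (a(n, g) = n + (g + g) = n + 2*g)
O(C) = -4 + 8*C³ (O(C) = -4 + ((C + (C + 2*C))*(C + C))*C = -4 + ((C + 3*C)*(2*C))*C = -4 + ((4*C)*(2*C))*C = -4 + (8*C²)*C = -4 + 8*C³)
(15*O(7))*(-21) = (15*(-4 + 8*7³))*(-21) = (15*(-4 + 8*343))*(-21) = (15*(-4 + 2744))*(-21) = (15*2740)*(-21) = 41100*(-21) = -863100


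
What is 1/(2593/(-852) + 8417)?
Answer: 852/7168691 ≈ 0.00011885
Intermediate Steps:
1/(2593/(-852) + 8417) = 1/(2593*(-1/852) + 8417) = 1/(-2593/852 + 8417) = 1/(7168691/852) = 852/7168691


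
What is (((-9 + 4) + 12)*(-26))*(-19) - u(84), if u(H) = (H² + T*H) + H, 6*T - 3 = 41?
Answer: -4298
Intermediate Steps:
T = 22/3 (T = ½ + (⅙)*41 = ½ + 41/6 = 22/3 ≈ 7.3333)
u(H) = H² + 25*H/3 (u(H) = (H² + 22*H/3) + H = H² + 25*H/3)
(((-9 + 4) + 12)*(-26))*(-19) - u(84) = (((-9 + 4) + 12)*(-26))*(-19) - 84*(25 + 3*84)/3 = ((-5 + 12)*(-26))*(-19) - 84*(25 + 252)/3 = (7*(-26))*(-19) - 84*277/3 = -182*(-19) - 1*7756 = 3458 - 7756 = -4298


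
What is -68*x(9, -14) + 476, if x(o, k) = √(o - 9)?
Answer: 476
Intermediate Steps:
x(o, k) = √(-9 + o)
-68*x(9, -14) + 476 = -68*√(-9 + 9) + 476 = -68*√0 + 476 = -68*0 + 476 = 0 + 476 = 476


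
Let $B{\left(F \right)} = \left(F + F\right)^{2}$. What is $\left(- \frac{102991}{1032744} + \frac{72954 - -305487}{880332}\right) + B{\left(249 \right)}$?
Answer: $\frac{18789584947228927}{75763132584} \approx 2.48 \cdot 10^{5}$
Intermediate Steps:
$B{\left(F \right)} = 4 F^{2}$ ($B{\left(F \right)} = \left(2 F\right)^{2} = 4 F^{2}$)
$\left(- \frac{102991}{1032744} + \frac{72954 - -305487}{880332}\right) + B{\left(249 \right)} = \left(- \frac{102991}{1032744} + \frac{72954 - -305487}{880332}\right) + 4 \cdot 249^{2} = \left(\left(-102991\right) \frac{1}{1032744} + \left(72954 + 305487\right) \frac{1}{880332}\right) + 4 \cdot 62001 = \left(- \frac{102991}{1032744} + 378441 \cdot \frac{1}{880332}\right) + 248004 = \left(- \frac{102991}{1032744} + \frac{126147}{293444}\right) + 248004 = \frac{25013866591}{75763132584} + 248004 = \frac{18789584947228927}{75763132584}$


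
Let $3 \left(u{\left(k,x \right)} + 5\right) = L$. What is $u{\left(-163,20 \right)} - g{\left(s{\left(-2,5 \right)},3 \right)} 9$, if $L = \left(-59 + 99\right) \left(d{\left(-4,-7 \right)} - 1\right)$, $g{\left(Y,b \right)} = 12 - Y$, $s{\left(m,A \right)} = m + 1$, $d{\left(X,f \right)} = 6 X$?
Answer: $- \frac{1366}{3} \approx -455.33$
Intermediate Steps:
$s{\left(m,A \right)} = 1 + m$
$L = -1000$ ($L = \left(-59 + 99\right) \left(6 \left(-4\right) - 1\right) = 40 \left(-24 - 1\right) = 40 \left(-25\right) = -1000$)
$u{\left(k,x \right)} = - \frac{1015}{3}$ ($u{\left(k,x \right)} = -5 + \frac{1}{3} \left(-1000\right) = -5 - \frac{1000}{3} = - \frac{1015}{3}$)
$u{\left(-163,20 \right)} - g{\left(s{\left(-2,5 \right)},3 \right)} 9 = - \frac{1015}{3} - \left(12 - \left(1 - 2\right)\right) 9 = - \frac{1015}{3} - \left(12 - -1\right) 9 = - \frac{1015}{3} - \left(12 + 1\right) 9 = - \frac{1015}{3} - 13 \cdot 9 = - \frac{1015}{3} - 117 = - \frac{1366}{3}$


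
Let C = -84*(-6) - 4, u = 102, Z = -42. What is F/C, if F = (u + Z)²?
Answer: 36/5 ≈ 7.2000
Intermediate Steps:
C = 500 (C = 504 - 4 = 500)
F = 3600 (F = (102 - 42)² = 60² = 3600)
F/C = 3600/500 = 3600*(1/500) = 36/5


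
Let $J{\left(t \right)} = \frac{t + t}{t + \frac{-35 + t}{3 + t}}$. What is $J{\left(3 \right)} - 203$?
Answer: $- \frac{1439}{7} \approx -205.57$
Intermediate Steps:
$J{\left(t \right)} = \frac{2 t}{t + \frac{-35 + t}{3 + t}}$
$J{\left(3 \right)} - 203 = 2 \cdot 3 \frac{1}{-35 + 3^{2} + 4 \cdot 3} \left(3 + 3\right) - 203 = 2 \cdot 3 \frac{1}{-35 + 9 + 12} \cdot 6 - 203 = 2 \cdot 3 \frac{1}{-14} \cdot 6 - 203 = 2 \cdot 3 \left(- \frac{1}{14}\right) 6 - 203 = - \frac{18}{7} - 203 = - \frac{1439}{7}$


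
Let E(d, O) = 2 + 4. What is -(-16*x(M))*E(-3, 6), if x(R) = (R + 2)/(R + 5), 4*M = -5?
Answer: 96/5 ≈ 19.200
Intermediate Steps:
E(d, O) = 6
M = -5/4 (M = (¼)*(-5) = -5/4 ≈ -1.2500)
x(R) = (2 + R)/(5 + R)
-(-16*x(M))*E(-3, 6) = -(-16*(2 - 5/4)/(5 - 5/4))*6 = -(-16*3/(15/4*4))*6 = -(-64*3/(15*4))*6 = -(-16*⅕)*6 = -(-16)*6/5 = -1*(-96/5) = 96/5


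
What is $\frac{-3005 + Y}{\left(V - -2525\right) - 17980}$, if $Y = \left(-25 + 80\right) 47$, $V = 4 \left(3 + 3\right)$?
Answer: $\frac{420}{15431} \approx 0.027218$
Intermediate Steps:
$V = 24$ ($V = 4 \cdot 6 = 24$)
$Y = 2585$ ($Y = 55 \cdot 47 = 2585$)
$\frac{-3005 + Y}{\left(V - -2525\right) - 17980} = \frac{-3005 + 2585}{\left(24 - -2525\right) - 17980} = - \frac{420}{\left(24 + 2525\right) - 17980} = - \frac{420}{2549 - 17980} = - \frac{420}{-15431} = \left(-420\right) \left(- \frac{1}{15431}\right) = \frac{420}{15431}$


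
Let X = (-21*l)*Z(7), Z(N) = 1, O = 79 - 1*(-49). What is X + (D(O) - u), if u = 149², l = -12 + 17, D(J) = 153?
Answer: -22153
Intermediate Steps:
O = 128 (O = 79 + 49 = 128)
l = 5
X = -105 (X = -21*5*1 = -105*1 = -105)
u = 22201
X + (D(O) - u) = -105 + (153 - 1*22201) = -105 + (153 - 22201) = -105 - 22048 = -22153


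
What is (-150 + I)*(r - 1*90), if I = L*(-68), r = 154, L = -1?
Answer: -5248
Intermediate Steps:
I = 68 (I = -1*(-68) = 68)
(-150 + I)*(r - 1*90) = (-150 + 68)*(154 - 1*90) = -82*(154 - 90) = -82*64 = -5248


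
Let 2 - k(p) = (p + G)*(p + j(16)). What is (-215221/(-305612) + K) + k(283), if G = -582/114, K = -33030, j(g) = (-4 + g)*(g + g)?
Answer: -1268069337505/5806628 ≈ -2.1838e+5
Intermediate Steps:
j(g) = 2*g*(-4 + g) (j(g) = (-4 + g)*(2*g) = 2*g*(-4 + g))
G = -97/19 (G = -582*1/114 = -97/19 ≈ -5.1053)
k(p) = 2 - (384 + p)*(-97/19 + p) (k(p) = 2 - (p - 97/19)*(p + 2*16*(-4 + 16)) = 2 - (-97/19 + p)*(p + 2*16*12) = 2 - (-97/19 + p)*(p + 384) = 2 - (-97/19 + p)*(384 + p) = 2 - (384 + p)*(-97/19 + p))
(-215221/(-305612) + K) + k(283) = (-215221/(-305612) - 33030) + (37286/19 - 1*283² - 7199/19*283) = (-215221*(-1/305612) - 33030) + (37286/19 - 1*80089 - 2037317/19) = (215221/305612 - 33030) + (37286/19 - 80089 - 2037317/19) = -10094149139/305612 - 3521722/19 = -1268069337505/5806628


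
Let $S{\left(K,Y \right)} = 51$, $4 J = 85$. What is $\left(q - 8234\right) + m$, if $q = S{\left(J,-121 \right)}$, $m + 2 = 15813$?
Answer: $7628$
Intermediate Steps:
$J = \frac{85}{4}$ ($J = \frac{1}{4} \cdot 85 = \frac{85}{4} \approx 21.25$)
$m = 15811$ ($m = -2 + 15813 = 15811$)
$q = 51$
$\left(q - 8234\right) + m = \left(51 - 8234\right) + 15811 = -8183 + 15811 = 7628$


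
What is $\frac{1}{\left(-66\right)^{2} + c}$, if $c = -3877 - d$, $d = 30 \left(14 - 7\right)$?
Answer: $\frac{1}{269} \approx 0.0037175$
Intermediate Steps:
$d = 210$ ($d = 30 \cdot 7 = 210$)
$c = -4087$ ($c = -3877 - 210 = -4087$)
$\frac{1}{\left(-66\right)^{2} + c} = \frac{1}{\left(-66\right)^{2} - 4087} = \frac{1}{4356 - 4087} = \frac{1}{269}$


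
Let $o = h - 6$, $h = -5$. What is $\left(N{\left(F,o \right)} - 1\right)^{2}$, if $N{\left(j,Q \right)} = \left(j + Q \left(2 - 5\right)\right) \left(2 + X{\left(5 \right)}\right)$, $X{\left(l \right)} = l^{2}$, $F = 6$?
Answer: $1106704$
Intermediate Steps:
$o = -11$ ($o = -5 - 6 = -11$)
$N{\left(j,Q \right)} = - 81 Q + 27 j$ ($N{\left(j,Q \right)} = \left(j + Q \left(2 - 5\right)\right) \left(2 + 5^{2}\right) = \left(j + Q \left(-3\right)\right) \left(2 + 25\right) = \left(j - 3 Q\right) 27 = - 81 Q + 27 j$)
$\left(N{\left(F,o \right)} - 1\right)^{2} = \left(\left(\left(-81\right) \left(-11\right) + 27 \cdot 6\right) - 1\right)^{2} = \left(\left(891 + 162\right) - 1\right)^{2} = \left(1053 - 1\right)^{2} = 1052^{2} = 1106704$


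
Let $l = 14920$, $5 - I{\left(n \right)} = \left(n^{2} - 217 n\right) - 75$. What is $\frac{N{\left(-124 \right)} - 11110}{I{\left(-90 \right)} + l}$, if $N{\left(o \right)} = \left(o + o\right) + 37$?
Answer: $\frac{11321}{12630} \approx 0.89636$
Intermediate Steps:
$I{\left(n \right)} = 80 - n^{2} + 217 n$ ($I{\left(n \right)} = 5 - \left(\left(n^{2} - 217 n\right) - 75\right) = 5 - \left(-75 + n^{2} - 217 n\right) = 5 + \left(75 - n^{2} + 217 n\right) = 80 - n^{2} + 217 n$)
$N{\left(o \right)} = 37 + 2 o$ ($N{\left(o \right)} = 2 o + 37 = 37 + 2 o$)
$\frac{N{\left(-124 \right)} - 11110}{I{\left(-90 \right)} + l} = \frac{\left(37 + 2 \left(-124\right)\right) - 11110}{\left(80 - \left(-90\right)^{2} + 217 \left(-90\right)\right) + 14920} = \frac{\left(37 - 248\right) - 11110}{\left(80 - 8100 - 19530\right) + 14920} = \frac{-211 - 11110}{\left(80 - 8100 - 19530\right) + 14920} = - \frac{11321}{-27550 + 14920} = - \frac{11321}{-12630} = \left(-11321\right) \left(- \frac{1}{12630}\right) = \frac{11321}{12630}$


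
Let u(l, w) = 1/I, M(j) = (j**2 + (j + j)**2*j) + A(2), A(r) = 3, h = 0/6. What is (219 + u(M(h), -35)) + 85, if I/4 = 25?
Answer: 30401/100 ≈ 304.01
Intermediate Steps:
I = 100 (I = 4*25 = 100)
h = 0 (h = 0*(1/6) = 0)
M(j) = 3 + j**2 + 4*j**3 (M(j) = (j**2 + (j + j)**2*j) + 3 = (j**2 + (2*j)**2*j) + 3 = (j**2 + (4*j**2)*j) + 3 = (j**2 + 4*j**3) + 3 = 3 + j**2 + 4*j**3)
u(l, w) = 1/100
(219 + u(M(h), -35)) + 85 = (219 + 1/100) + 85 = 21901/100 + 85 = 30401/100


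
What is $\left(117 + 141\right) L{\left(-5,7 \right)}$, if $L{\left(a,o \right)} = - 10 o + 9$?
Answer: $-15738$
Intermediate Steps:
$L{\left(a,o \right)} = 9 - 10 o$
$\left(117 + 141\right) L{\left(-5,7 \right)} = \left(117 + 141\right) \left(9 - 70\right) = 258 \left(9 - 70\right) = 258 \left(-61\right) = -15738$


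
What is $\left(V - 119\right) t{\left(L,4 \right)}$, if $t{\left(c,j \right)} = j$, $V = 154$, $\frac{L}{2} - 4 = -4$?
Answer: $140$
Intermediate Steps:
$L = 0$ ($L = 8 + 2 \left(-4\right) = 8 - 8 = 0$)
$\left(V - 119\right) t{\left(L,4 \right)} = \left(154 - 119\right) 4 = 35 \cdot 4 = 140$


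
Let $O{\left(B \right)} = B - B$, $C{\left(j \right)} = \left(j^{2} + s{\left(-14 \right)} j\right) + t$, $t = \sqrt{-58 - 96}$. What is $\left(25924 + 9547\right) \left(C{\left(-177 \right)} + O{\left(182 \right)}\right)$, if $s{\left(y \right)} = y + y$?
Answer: $1287065235 + 35471 i \sqrt{154} \approx 1.2871 \cdot 10^{9} + 4.4018 \cdot 10^{5} i$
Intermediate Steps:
$s{\left(y \right)} = 2 y$
$t = i \sqrt{154}$ ($t = \sqrt{-154} = i \sqrt{154} \approx 12.41 i$)
$C{\left(j \right)} = j^{2} - 28 j + i \sqrt{154}$ ($C{\left(j \right)} = \left(j^{2} + 2 \left(-14\right) j\right) + i \sqrt{154} = \left(j^{2} - 28 j\right) + i \sqrt{154} = j^{2} - 28 j + i \sqrt{154}$)
$O{\left(B \right)} = 0$
$\left(25924 + 9547\right) \left(C{\left(-177 \right)} + O{\left(182 \right)}\right) = \left(25924 + 9547\right) \left(\left(\left(-177\right)^{2} - -4956 + i \sqrt{154}\right) + 0\right) = 35471 \left(\left(31329 + 4956 + i \sqrt{154}\right) + 0\right) = 35471 \left(\left(36285 + i \sqrt{154}\right) + 0\right) = 35471 \left(36285 + i \sqrt{154}\right) = 1287065235 + 35471 i \sqrt{154}$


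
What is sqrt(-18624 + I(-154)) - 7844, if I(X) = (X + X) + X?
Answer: -7844 + I*sqrt(19086) ≈ -7844.0 + 138.15*I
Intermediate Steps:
I(X) = 3*X (I(X) = 2*X + X = 3*X)
sqrt(-18624 + I(-154)) - 7844 = sqrt(-18624 + 3*(-154)) - 7844 = sqrt(-18624 - 462) - 7844 = sqrt(-19086) - 7844 = I*sqrt(19086) - 7844 = -7844 + I*sqrt(19086)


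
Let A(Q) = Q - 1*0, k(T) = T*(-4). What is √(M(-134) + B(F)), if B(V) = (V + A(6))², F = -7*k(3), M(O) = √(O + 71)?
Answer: √(8100 + 3*I*√7) ≈ 90.0 + 0.0441*I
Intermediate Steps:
M(O) = √(71 + O)
k(T) = -4*T
A(Q) = Q (A(Q) = Q + 0 = Q)
F = 84 (F = -(-28)*3 = -7*(-12) = 84)
B(V) = (6 + V)² (B(V) = (V + 6)² = (6 + V)²)
√(M(-134) + B(F)) = √(√(71 - 134) + (6 + 84)²) = √(√(-63) + 90²) = √(3*I*√7 + 8100) = √(8100 + 3*I*√7)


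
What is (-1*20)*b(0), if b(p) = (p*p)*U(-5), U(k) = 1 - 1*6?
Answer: 0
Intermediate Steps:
U(k) = -5 (U(k) = 1 - 6 = -5)
b(p) = -5*p² (b(p) = (p*p)*(-5) = p²*(-5) = -5*p²)
(-1*20)*b(0) = (-1*20)*(-5*0²) = -(-100)*0 = -20*0 = 0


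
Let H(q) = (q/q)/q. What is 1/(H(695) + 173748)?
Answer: 695/120754861 ≈ 5.7555e-6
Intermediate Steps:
H(q) = 1/q
1/(H(695) + 173748) = 1/(1/695 + 173748) = 1/(120754861/695) = 695/120754861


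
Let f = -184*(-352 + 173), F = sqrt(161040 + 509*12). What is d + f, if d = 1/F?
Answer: 32936 + sqrt(4643)/27858 ≈ 32936.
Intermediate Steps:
F = 6*sqrt(4643) (F = sqrt(161040 + 6108) = sqrt(167148) = 6*sqrt(4643) ≈ 408.84)
f = 32936 (f = -184*(-179) = 32936)
d = sqrt(4643)/27858 (d = 1/(6*sqrt(4643)) = sqrt(4643)/27858 ≈ 0.0024460)
d + f = sqrt(4643)/27858 + 32936 = 32936 + sqrt(4643)/27858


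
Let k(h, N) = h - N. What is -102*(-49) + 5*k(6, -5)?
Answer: 5053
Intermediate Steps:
-102*(-49) + 5*k(6, -5) = -102*(-49) + 5*(6 - 1*(-5)) = 4998 + 5*(6 + 5) = 4998 + 5*11 = 4998 + 55 = 5053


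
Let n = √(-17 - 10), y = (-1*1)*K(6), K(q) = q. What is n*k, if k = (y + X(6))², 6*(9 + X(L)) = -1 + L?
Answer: 7225*I*√3/12 ≈ 1042.8*I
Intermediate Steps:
X(L) = -55/6 + L/6 (X(L) = -9 + (-1 + L)/6 = -9 + (-⅙ + L/6) = -55/6 + L/6)
y = -6 (y = -1*1*6 = -1*6 = -6)
n = 3*I*√3 (n = √(-27) = 3*I*√3 ≈ 5.1962*I)
k = 7225/36 (k = (-6 + (-55/6 + (⅙)*6))² = (-6 + (-55/6 + 1))² = (-6 - 49/6)² = (-85/6)² = 7225/36 ≈ 200.69)
n*k = (3*I*√3)*(7225/36) = 7225*I*√3/12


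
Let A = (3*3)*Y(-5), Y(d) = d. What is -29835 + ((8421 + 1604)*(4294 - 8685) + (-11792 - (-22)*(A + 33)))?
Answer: -44061666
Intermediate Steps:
A = -45 (A = (3*3)*(-5) = 9*(-5) = -45)
-29835 + ((8421 + 1604)*(4294 - 8685) + (-11792 - (-22)*(A + 33))) = -29835 + ((8421 + 1604)*(4294 - 8685) + (-11792 - (-22)*(-45 + 33))) = -29835 + (10025*(-4391) + (-11792 - (-22)*(-12))) = -29835 + (-44019775 + (-11792 - 1*264)) = -29835 + (-44019775 + (-11792 - 264)) = -29835 + (-44019775 - 12056) = -29835 - 44031831 = -44061666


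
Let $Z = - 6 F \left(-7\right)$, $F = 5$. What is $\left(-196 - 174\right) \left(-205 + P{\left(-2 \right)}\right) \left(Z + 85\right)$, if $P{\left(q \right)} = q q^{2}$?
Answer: $23248950$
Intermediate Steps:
$P{\left(q \right)} = q^{3}$
$Z = 210$ ($Z = \left(-6\right) 5 \left(-7\right) = \left(-30\right) \left(-7\right) = 210$)
$\left(-196 - 174\right) \left(-205 + P{\left(-2 \right)}\right) \left(Z + 85\right) = \left(-196 - 174\right) \left(-205 + \left(-2\right)^{3}\right) \left(210 + 85\right) = - 370 \left(-205 - 8\right) 295 = \left(-370\right) \left(-213\right) 295 = 78810 \cdot 295 = 23248950$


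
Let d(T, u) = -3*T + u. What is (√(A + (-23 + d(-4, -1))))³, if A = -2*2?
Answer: -64*I ≈ -64.0*I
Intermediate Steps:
d(T, u) = u - 3*T
A = -4
(√(A + (-23 + d(-4, -1))))³ = (√(-4 + (-23 + (-1 - 3*(-4)))))³ = (√(-4 + (-23 + (-1 + 12))))³ = (√(-4 + (-23 + 11)))³ = (√(-4 - 12))³ = (√(-16))³ = (4*I)³ = -64*I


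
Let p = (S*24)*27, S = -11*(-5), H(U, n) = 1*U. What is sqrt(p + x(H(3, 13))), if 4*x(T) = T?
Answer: sqrt(142563)/2 ≈ 188.79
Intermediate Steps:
H(U, n) = U
S = 55
x(T) = T/4
p = 35640 (p = (55*24)*27 = 1320*27 = 35640)
sqrt(p + x(H(3, 13))) = sqrt(35640 + (1/4)*3) = sqrt(35640 + 3/4) = sqrt(142563/4) = sqrt(142563)/2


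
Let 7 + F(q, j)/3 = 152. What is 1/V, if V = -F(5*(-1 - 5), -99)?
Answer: -1/435 ≈ -0.0022989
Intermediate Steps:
F(q, j) = 435 (F(q, j) = -21 + 3*152 = -21 + 456 = 435)
V = -435 (V = -1*435 = -435)
1/V = 1/(-435) = -1/435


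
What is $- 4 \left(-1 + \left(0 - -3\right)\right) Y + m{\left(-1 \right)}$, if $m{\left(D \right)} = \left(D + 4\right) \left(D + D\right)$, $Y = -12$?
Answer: $90$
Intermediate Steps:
$m{\left(D \right)} = 2 D \left(4 + D\right)$ ($m{\left(D \right)} = \left(4 + D\right) 2 D = 2 D \left(4 + D\right)$)
$- 4 \left(-1 + \left(0 - -3\right)\right) Y + m{\left(-1 \right)} = - 4 \left(-1 + \left(0 - -3\right)\right) \left(-12\right) + 2 \left(-1\right) \left(4 - 1\right) = - 4 \left(-1 + \left(0 + 3\right)\right) \left(-12\right) + 2 \left(-1\right) 3 = - 4 \left(-1 + 3\right) \left(-12\right) - 6 = \left(-4\right) 2 \left(-12\right) - 6 = \left(-8\right) \left(-12\right) - 6 = 96 - 6 = 90$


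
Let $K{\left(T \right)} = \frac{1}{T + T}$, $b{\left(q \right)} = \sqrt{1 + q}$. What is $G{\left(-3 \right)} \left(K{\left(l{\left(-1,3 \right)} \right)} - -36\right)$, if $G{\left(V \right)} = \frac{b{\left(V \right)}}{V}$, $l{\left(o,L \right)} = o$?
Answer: $- \frac{71 i \sqrt{2}}{6} \approx - 16.735 i$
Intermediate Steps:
$K{\left(T \right)} = \frac{1}{2 T}$
$G{\left(V \right)} = \frac{\sqrt{1 + V}}{V}$
$G{\left(-3 \right)} \left(K{\left(l{\left(-1,3 \right)} \right)} - -36\right) = \frac{\sqrt{1 - 3}}{-3} \left(\frac{1}{2 \left(-1\right)} - -36\right) = - \frac{\sqrt{-2}}{3} \left(\frac{1}{2} \left(-1\right) + 36\right) = - \frac{i \sqrt{2}}{3} \left(- \frac{1}{2} + 36\right) = - \frac{i \sqrt{2}}{3} \cdot \frac{71}{2} = - \frac{71 i \sqrt{2}}{6}$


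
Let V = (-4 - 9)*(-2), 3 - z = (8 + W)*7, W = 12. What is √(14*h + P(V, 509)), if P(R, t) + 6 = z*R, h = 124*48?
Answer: 4*√4985 ≈ 282.42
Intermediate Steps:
h = 5952
z = -137 (z = 3 - (8 + 12)*7 = 3 - 20*7 = 3 - 1*140 = 3 - 140 = -137)
V = 26 (V = -13*(-2) = 26)
P(R, t) = -6 - 137*R
√(14*h + P(V, 509)) = √(14*5952 + (-6 - 137*26)) = √(83328 + (-6 - 3562)) = √(83328 - 3568) = √79760 = 4*√4985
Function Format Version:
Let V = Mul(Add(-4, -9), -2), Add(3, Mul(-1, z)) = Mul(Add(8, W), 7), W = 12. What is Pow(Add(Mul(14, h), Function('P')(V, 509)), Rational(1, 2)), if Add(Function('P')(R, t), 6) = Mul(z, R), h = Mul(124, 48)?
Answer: Mul(4, Pow(4985, Rational(1, 2))) ≈ 282.42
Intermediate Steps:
h = 5952
z = -137 (z = Add(3, Mul(-1, Mul(Add(8, 12), 7))) = Add(3, Mul(-1, Mul(20, 7))) = Add(3, Mul(-1, 140)) = Add(3, -140) = -137)
V = 26 (V = Mul(-13, -2) = 26)
Function('P')(R, t) = Add(-6, Mul(-137, R))
Pow(Add(Mul(14, h), Function('P')(V, 509)), Rational(1, 2)) = Pow(Add(Mul(14, 5952), Add(-6, Mul(-137, 26))), Rational(1, 2)) = Pow(Add(83328, Add(-6, -3562)), Rational(1, 2)) = Pow(Add(83328, -3568), Rational(1, 2)) = Pow(79760, Rational(1, 2)) = Mul(4, Pow(4985, Rational(1, 2)))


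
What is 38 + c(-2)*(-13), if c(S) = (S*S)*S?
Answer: 142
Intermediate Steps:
c(S) = S³ (c(S) = S²*S = S³)
38 + c(-2)*(-13) = 38 + (-2)³*(-13) = 38 - 8*(-13) = 38 + 104 = 142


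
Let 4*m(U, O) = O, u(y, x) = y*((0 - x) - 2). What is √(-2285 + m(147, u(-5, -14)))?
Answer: 10*I*√23 ≈ 47.958*I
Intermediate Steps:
u(y, x) = y*(-2 - x) (u(y, x) = y*(-x - 2) = y*(-2 - x))
m(U, O) = O/4
√(-2285 + m(147, u(-5, -14))) = √(-2285 + (-1*(-5)*(2 - 14))/4) = √(-2285 + (-1*(-5)*(-12))/4) = √(-2285 + (¼)*(-60)) = √(-2285 - 15) = √(-2300) = 10*I*√23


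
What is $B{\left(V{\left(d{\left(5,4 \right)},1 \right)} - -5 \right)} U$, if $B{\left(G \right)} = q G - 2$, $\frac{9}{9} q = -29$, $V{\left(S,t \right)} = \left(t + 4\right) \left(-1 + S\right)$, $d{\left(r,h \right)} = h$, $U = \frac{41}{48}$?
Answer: $- \frac{3977}{8} \approx -497.13$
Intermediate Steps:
$U = \frac{41}{48}$ ($U = 41 \cdot \frac{1}{48} = \frac{41}{48} \approx 0.85417$)
$V{\left(S,t \right)} = \left(-1 + S\right) \left(4 + t\right)$ ($V{\left(S,t \right)} = \left(4 + t\right) \left(-1 + S\right) = \left(-1 + S\right) \left(4 + t\right)$)
$q = -29$
$B{\left(G \right)} = -2 - 29 G$ ($B{\left(G \right)} = - 29 G - 2 = -2 - 29 G$)
$B{\left(V{\left(d{\left(5,4 \right)},1 \right)} - -5 \right)} U = \left(-2 - 29 \left(\left(-4 - 1 + 4 \cdot 4 + 4 \cdot 1\right) - -5\right)\right) \frac{41}{48} = \left(-2 - 29 \left(\left(-4 - 1 + 16 + 4\right) + 5\right)\right) \frac{41}{48} = \left(-2 - 29 \left(15 + 5\right)\right) \frac{41}{48} = \left(-2 - 580\right) \frac{41}{48} = \left(-582\right) \frac{41}{48} = - \frac{3977}{8}$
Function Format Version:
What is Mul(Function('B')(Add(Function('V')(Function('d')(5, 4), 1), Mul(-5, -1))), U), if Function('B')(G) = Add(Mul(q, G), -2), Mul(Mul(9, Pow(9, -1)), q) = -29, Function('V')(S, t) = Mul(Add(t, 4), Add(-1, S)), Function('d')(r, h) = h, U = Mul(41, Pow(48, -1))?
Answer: Rational(-3977, 8) ≈ -497.13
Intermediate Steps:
U = Rational(41, 48) (U = Mul(41, Rational(1, 48)) = Rational(41, 48) ≈ 0.85417)
Function('V')(S, t) = Mul(Add(-1, S), Add(4, t)) (Function('V')(S, t) = Mul(Add(4, t), Add(-1, S)) = Mul(Add(-1, S), Add(4, t)))
q = -29
Function('B')(G) = Add(-2, Mul(-29, G)) (Function('B')(G) = Add(Mul(-29, G), -2) = Add(-2, Mul(-29, G)))
Mul(Function('B')(Add(Function('V')(Function('d')(5, 4), 1), Mul(-5, -1))), U) = Mul(Add(-2, Mul(-29, Add(Add(-4, Mul(-1, 1), Mul(4, 4), Mul(4, 1)), Mul(-5, -1)))), Rational(41, 48)) = Mul(Add(-2, Mul(-29, Add(Add(-4, -1, 16, 4), 5))), Rational(41, 48)) = Mul(Add(-2, Mul(-29, Add(15, 5))), Rational(41, 48)) = Mul(Add(-2, Mul(-29, 20)), Rational(41, 48)) = Mul(Add(-2, -580), Rational(41, 48)) = Mul(-582, Rational(41, 48)) = Rational(-3977, 8)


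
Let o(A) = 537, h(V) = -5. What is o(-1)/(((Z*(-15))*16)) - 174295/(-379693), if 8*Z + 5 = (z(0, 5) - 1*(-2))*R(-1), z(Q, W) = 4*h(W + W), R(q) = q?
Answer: -45306697/49360090 ≈ -0.91788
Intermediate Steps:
z(Q, W) = -20 (z(Q, W) = 4*(-5) = -20)
Z = 13/8 (Z = -5/8 + ((-20 - 1*(-2))*(-1))/8 = -5/8 + ((-20 + 2)*(-1))/8 = -5/8 + (-18*(-1))/8 = -5/8 + (1/8)*18 = -5/8 + 9/4 = 13/8 ≈ 1.6250)
o(-1)/(((Z*(-15))*16)) - 174295/(-379693) = 537/((((13/8)*(-15))*16)) - 174295/(-379693) = 537/((-195/8*16)) - 174295*(-1/379693) = 537/(-390) + 174295/379693 = 537*(-1/390) + 174295/379693 = -179/130 + 174295/379693 = -45306697/49360090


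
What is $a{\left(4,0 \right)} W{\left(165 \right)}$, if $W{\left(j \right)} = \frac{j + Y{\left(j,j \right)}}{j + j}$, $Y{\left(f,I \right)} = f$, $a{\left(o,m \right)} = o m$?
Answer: $0$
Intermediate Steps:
$a{\left(o,m \right)} = m o$
$W{\left(j \right)} = 1$ ($W{\left(j \right)} = \frac{j + j}{j + j} = \frac{2 j}{2 j} = 2 j \frac{1}{2 j} = 1$)
$a{\left(4,0 \right)} W{\left(165 \right)} = 0 \cdot 4 \cdot 1 = 0 \cdot 1 = 0$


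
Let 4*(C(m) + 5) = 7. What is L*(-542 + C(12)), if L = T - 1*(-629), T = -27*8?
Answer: -900753/4 ≈ -2.2519e+5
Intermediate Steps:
C(m) = -13/4 (C(m) = -5 + (1/4)*7 = -5 + 7/4 = -13/4)
T = -216
L = 413 (L = -216 - 1*(-629) = -216 + 629 = 413)
L*(-542 + C(12)) = 413*(-542 - 13/4) = 413*(-2181/4) = -900753/4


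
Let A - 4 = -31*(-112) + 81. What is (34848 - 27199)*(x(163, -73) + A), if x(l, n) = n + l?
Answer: 27895903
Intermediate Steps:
A = 3557 (A = 4 + (-31*(-112) + 81) = 4 + (3472 + 81) = 4 + 3553 = 3557)
x(l, n) = l + n
(34848 - 27199)*(x(163, -73) + A) = (34848 - 27199)*((163 - 73) + 3557) = 7649*(90 + 3557) = 7649*3647 = 27895903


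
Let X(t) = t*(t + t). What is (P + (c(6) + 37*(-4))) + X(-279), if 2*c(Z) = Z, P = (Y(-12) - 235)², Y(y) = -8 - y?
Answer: 208898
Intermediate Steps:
P = 53361 (P = ((-8 - 1*(-12)) - 235)² = ((-8 + 12) - 235)² = (4 - 235)² = (-231)² = 53361)
c(Z) = Z/2
X(t) = 2*t² (X(t) = t*(2*t) = 2*t²)
(P + (c(6) + 37*(-4))) + X(-279) = (53361 + ((½)*6 + 37*(-4))) + 2*(-279)² = (53361 + (3 - 148)) + 2*77841 = (53361 - 145) + 155682 = 53216 + 155682 = 208898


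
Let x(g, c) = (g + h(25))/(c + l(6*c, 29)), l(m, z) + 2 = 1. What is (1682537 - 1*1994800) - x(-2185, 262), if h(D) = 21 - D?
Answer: -81498454/261 ≈ -3.1225e+5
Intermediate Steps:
l(m, z) = -1 (l(m, z) = -2 + 1 = -1)
x(g, c) = (-4 + g)/(-1 + c) (x(g, c) = (g + (21 - 1*25))/(c - 1) = (g + (21 - 25))/(-1 + c) = (g - 4)/(-1 + c) = (-4 + g)/(-1 + c))
(1682537 - 1*1994800) - x(-2185, 262) = (1682537 - 1*1994800) - (-4 - 2185)/(-1 + 262) = (1682537 - 1994800) - (-2189)/261 = -312263 - (-2189)/261 = -312263 - 1*(-2189/261) = -312263 + 2189/261 = -81498454/261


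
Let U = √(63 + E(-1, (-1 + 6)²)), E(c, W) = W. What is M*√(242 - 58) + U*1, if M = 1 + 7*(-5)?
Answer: -68*√46 + 2*√22 ≈ -451.82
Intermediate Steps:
U = 2*√22 (U = √(63 + (-1 + 6)²) = √(63 + 5²) = √(63 + 25) = √88 = 2*√22 ≈ 9.3808)
M = -34 (M = 1 - 35 = -34)
M*√(242 - 58) + U*1 = -34*√(242 - 58) + (2*√22)*1 = -68*√46 + 2*√22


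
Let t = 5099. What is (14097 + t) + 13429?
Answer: 32625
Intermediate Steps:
(14097 + t) + 13429 = (14097 + 5099) + 13429 = 19196 + 13429 = 32625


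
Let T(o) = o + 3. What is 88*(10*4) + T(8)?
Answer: 3531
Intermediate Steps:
T(o) = 3 + o
88*(10*4) + T(8) = 88*(10*4) + (3 + 8) = 88*40 + 11 = 3520 + 11 = 3531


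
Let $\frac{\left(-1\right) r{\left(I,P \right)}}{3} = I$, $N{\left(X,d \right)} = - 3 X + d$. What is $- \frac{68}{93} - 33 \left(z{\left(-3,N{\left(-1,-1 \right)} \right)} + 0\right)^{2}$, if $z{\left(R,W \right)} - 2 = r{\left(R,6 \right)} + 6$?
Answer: $- \frac{887009}{93} \approx -9537.7$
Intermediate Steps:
$N{\left(X,d \right)} = d - 3 X$
$r{\left(I,P \right)} = - 3 I$
$z{\left(R,W \right)} = 8 - 3 R$ ($z{\left(R,W \right)} = 2 - \left(-6 + 3 R\right) = 8 - 3 R$)
$- \frac{68}{93} - 33 \left(z{\left(-3,N{\left(-1,-1 \right)} \right)} + 0\right)^{2} = - \frac{68}{93} - 33 \left(\left(8 - -9\right) + 0\right)^{2} = \left(-68\right) \frac{1}{93} - 33 \left(\left(8 + 9\right) + 0\right)^{2} = - \frac{68}{93} - 33 \left(17 + 0\right)^{2} = - \frac{68}{93} - 33 \cdot 17^{2} = - \frac{68}{93} - 9537 = - \frac{887009}{93}$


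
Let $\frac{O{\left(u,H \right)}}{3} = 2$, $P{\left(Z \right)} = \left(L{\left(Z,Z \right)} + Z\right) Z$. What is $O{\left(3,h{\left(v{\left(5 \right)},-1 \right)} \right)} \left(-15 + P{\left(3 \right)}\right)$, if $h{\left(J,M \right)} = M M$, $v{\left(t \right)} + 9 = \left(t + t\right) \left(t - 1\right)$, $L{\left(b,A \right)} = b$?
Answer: $18$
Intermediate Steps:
$v{\left(t \right)} = -9 + 2 t \left(-1 + t\right)$ ($v{\left(t \right)} = -9 + \left(t + t\right) \left(t - 1\right) = -9 + 2 t \left(-1 + t\right)$)
$h{\left(J,M \right)} = M^{2}$
$P{\left(Z \right)} = 2 Z^{2}$ ($P{\left(Z \right)} = \left(Z + Z\right) Z = 2 Z Z = 2 Z^{2}$)
$O{\left(u,H \right)} = 6$ ($O{\left(u,H \right)} = 3 \cdot 2 = 6$)
$O{\left(3,h{\left(v{\left(5 \right)},-1 \right)} \right)} \left(-15 + P{\left(3 \right)}\right) = 6 \left(-15 + 2 \cdot 3^{2}\right) = 6 \left(-15 + 2 \cdot 9\right) = 6 \left(-15 + 18\right) = 6 \cdot 3 = 18$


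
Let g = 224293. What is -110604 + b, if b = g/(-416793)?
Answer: -46099197265/416793 ≈ -1.1060e+5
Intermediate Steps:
b = -224293/416793 (b = 224293/(-416793) = 224293*(-1/416793) = -224293/416793 ≈ -0.53814)
-110604 + b = -110604 - 224293/416793 = -46099197265/416793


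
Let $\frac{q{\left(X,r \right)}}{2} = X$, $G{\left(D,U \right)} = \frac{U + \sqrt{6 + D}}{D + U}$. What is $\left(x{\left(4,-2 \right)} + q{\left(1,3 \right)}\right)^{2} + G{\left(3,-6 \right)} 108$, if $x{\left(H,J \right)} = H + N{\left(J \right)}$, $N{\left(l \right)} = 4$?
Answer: $208$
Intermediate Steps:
$G{\left(D,U \right)} = \frac{U + \sqrt{6 + D}}{D + U}$
$x{\left(H,J \right)} = 4 + H$ ($x{\left(H,J \right)} = H + 4 = 4 + H$)
$q{\left(X,r \right)} = 2 X$
$\left(x{\left(4,-2 \right)} + q{\left(1,3 \right)}\right)^{2} + G{\left(3,-6 \right)} 108 = \left(\left(4 + 4\right) + 2 \cdot 1\right)^{2} + \frac{-6 + \sqrt{6 + 3}}{3 - 6} \cdot 108 = \left(8 + 2\right)^{2} + \frac{-6 + \sqrt{9}}{-3} \cdot 108 = 10^{2} + - \frac{-6 + 3}{3} \cdot 108 = 100 + \left(- \frac{1}{3}\right) \left(-3\right) 108 = 100 + 1 \cdot 108 = 100 + 108 = 208$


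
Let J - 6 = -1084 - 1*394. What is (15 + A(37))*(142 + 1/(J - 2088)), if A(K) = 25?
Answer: 505519/89 ≈ 5680.0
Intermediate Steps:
J = -1472 (J = 6 + (-1084 - 1*394) = 6 + (-1084 - 394) = 6 - 1478 = -1472)
(15 + A(37))*(142 + 1/(J - 2088)) = (15 + 25)*(142 + 1/(-1472 - 2088)) = 40*(142 + 1/(-3560)) = 40*(142 - 1/3560) = 40*(505519/3560) = 505519/89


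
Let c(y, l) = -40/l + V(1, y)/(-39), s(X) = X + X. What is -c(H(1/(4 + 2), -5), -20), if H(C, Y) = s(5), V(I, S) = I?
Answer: -77/39 ≈ -1.9744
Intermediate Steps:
s(X) = 2*X
H(C, Y) = 10 (H(C, Y) = 2*5 = 10)
c(y, l) = -1/39 - 40/l (c(y, l) = -40/l + 1/(-39) = -40/l + 1*(-1/39) = -40/l - 1/39 = -1/39 - 40/l)
-c(H(1/(4 + 2), -5), -20) = -(-1560 - 1*(-20))/(39*(-20)) = -(-1)*(-1560 + 20)/(39*20) = -(-1)*(-1540)/(39*20) = -1*77/39 = -77/39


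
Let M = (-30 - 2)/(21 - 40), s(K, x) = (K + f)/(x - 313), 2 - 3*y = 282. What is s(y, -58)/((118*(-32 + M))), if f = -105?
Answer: -1615/10806912 ≈ -0.00014944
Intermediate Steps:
y = -280/3 (y = 2/3 - 1/3*282 = 2/3 - 94 = -280/3 ≈ -93.333)
s(K, x) = (-105 + K)/(-313 + x) (s(K, x) = (K - 105)/(x - 313) = (-105 + K)/(-313 + x))
M = 32/19 (M = -32/(-19) = -32*(-1/19) = 32/19 ≈ 1.6842)
s(y, -58)/((118*(-32 + M))) = ((-105 - 280/3)/(-313 - 58))/((118*(-32 + 32/19))) = (-595/3/(-371))/((118*(-576/19))) = (-1/371*(-595/3))/(-67968/19) = (85/159)*(-19/67968) = -1615/10806912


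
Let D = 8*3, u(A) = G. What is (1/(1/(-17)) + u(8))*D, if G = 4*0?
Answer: -408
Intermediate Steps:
G = 0
u(A) = 0
D = 24
(1/(1/(-17)) + u(8))*D = (1/(1/(-17)) + 0)*24 = (1/(-1/17) + 0)*24 = (-17 + 0)*24 = -17*24 = -408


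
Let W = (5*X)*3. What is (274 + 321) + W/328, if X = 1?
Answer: 195175/328 ≈ 595.05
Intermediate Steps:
W = 15 (W = (5*1)*3 = 5*3 = 15)
(274 + 321) + W/328 = (274 + 321) + 15/328 = 595 + 15*(1/328) = 595 + 15/328 = 195175/328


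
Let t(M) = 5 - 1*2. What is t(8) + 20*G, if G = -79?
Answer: -1577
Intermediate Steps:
t(M) = 3 (t(M) = 5 - 2 = 3)
t(8) + 20*G = 3 + 20*(-79) = 3 - 1580 = -1577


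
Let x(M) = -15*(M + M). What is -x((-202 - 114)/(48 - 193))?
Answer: 1896/29 ≈ 65.379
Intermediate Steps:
x(M) = -30*M
-x((-202 - 114)/(48 - 193)) = -(-30)*(-202 - 114)/(48 - 193) = -(-30)*(-316/(-145)) = -(-30)*(-316*(-1/145)) = -(-30)*316/145 = -1*(-1896/29) = 1896/29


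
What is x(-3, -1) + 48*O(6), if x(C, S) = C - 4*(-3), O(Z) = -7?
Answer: -327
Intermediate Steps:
x(C, S) = 12 + C (x(C, S) = C + 12 = 12 + C)
x(-3, -1) + 48*O(6) = (12 - 3) + 48*(-7) = 9 - 336 = -327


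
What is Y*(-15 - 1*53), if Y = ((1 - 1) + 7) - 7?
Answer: 0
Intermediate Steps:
Y = 0 (Y = (0 + 7) - 7 = 7 - 7 = 0)
Y*(-15 - 1*53) = 0*(-15 - 1*53) = 0*(-15 - 53) = 0*(-68) = 0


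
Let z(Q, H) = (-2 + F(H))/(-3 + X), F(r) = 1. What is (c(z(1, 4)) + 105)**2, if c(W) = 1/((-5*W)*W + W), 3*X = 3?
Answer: 96721/9 ≈ 10747.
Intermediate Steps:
X = 1 (X = (1/3)*3 = 1)
z(Q, H) = 1/2 (z(Q, H) = (-2 + 1)/(-3 + 1) = -1/(-2) = -1*(-1/2) = 1/2)
c(W) = 1/(W - 5*W**2) (c(W) = 1/(-5*W**2 + W) = 1/(W - 5*W**2))
(c(z(1, 4)) + 105)**2 = (-1/(1/2*(-1 + 5*(1/2))) + 105)**2 = (-1*2/(-1 + 5/2) + 105)**2 = (-1*2/3/2 + 105)**2 = (-1*2*2/3 + 105)**2 = (-4/3 + 105)**2 = (311/3)**2 = 96721/9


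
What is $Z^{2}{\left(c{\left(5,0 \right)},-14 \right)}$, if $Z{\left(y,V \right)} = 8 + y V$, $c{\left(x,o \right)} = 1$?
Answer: $36$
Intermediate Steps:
$Z{\left(y,V \right)} = 8 + V y$
$Z^{2}{\left(c{\left(5,0 \right)},-14 \right)} = \left(8 - 14\right)^{2} = \left(-6\right)^{2} = 36$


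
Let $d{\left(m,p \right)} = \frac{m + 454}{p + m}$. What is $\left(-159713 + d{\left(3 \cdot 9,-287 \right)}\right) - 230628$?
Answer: $- \frac{7806857}{20} \approx -3.9034 \cdot 10^{5}$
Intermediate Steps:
$d{\left(m,p \right)} = \frac{454 + m}{m + p}$
$\left(-159713 + d{\left(3 \cdot 9,-287 \right)}\right) - 230628 = \left(-159713 + \frac{454 + 3 \cdot 9}{3 \cdot 9 - 287}\right) - 230628 = \left(-159713 + \frac{454 + 27}{27 - 287}\right) - 230628 = \left(-159713 + \frac{1}{-260} \cdot 481\right) - 230628 = \left(-159713 - \frac{37}{20}\right) - 230628 = - \frac{3194297}{20} - 230628 = - \frac{7806857}{20}$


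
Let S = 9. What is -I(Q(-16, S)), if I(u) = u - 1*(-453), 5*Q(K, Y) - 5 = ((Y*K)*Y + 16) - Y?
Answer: -981/5 ≈ -196.20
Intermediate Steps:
Q(K, Y) = 21/5 - Y/5 + K*Y²/5 (Q(K, Y) = 1 + (((Y*K)*Y + 16) - Y)/5 = 1 + (((K*Y)*Y + 16) - Y)/5 = 1 + ((K*Y² + 16) - Y)/5 = 1 + ((16 + K*Y²) - Y)/5 = 1 + (16 - Y + K*Y²)/5 = 1 + (16/5 - Y/5 + K*Y²/5) = 21/5 - Y/5 + K*Y²/5)
I(u) = 453 + u (I(u) = u + 453 = 453 + u)
-I(Q(-16, S)) = -(453 + (21/5 - ⅕*9 + (⅕)*(-16)*9²)) = -(453 + (21/5 - 9/5 + (⅕)*(-16)*81)) = -(453 + (21/5 - 9/5 - 1296/5)) = -(453 - 1284/5) = -1*981/5 = -981/5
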